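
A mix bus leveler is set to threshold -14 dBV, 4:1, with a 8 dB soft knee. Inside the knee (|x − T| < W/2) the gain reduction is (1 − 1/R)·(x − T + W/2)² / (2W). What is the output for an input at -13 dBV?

-14.171875 dBV

x − T + W/2 = -13 − (-14) + 4 = 5.
GR = (1 − 1/4) × 5² / 16 = 0.75 × 25 / 16 = 1.171875 dB.
Output = -13 − 1.171875 = -14.171875 dBV.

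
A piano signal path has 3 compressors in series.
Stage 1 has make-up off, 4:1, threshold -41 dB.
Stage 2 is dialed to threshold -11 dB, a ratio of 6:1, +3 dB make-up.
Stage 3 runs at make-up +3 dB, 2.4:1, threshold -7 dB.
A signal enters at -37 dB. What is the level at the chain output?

-34 dB

Stage 1: overshoot 4 dB → 4/4 = 1 dB → -40 dB.
Stage 2: -40 dB is at or below the -11 dB threshold — no compression; make-up brings it to -37 dB.
Stage 3: -37 dB ≤ -7 dB, so stage 3 doesn't engage; make-up brings it to -34 dB.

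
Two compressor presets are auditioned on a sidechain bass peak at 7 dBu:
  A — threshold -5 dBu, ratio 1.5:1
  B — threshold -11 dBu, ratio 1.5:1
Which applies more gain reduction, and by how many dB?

A: overshoot 12 dB → output overshoot 8 dB → GR 4 dB.
B: overshoot 18 dB → output overshoot 12 dB → GR 6 dB.
Difference: 2 dB in favour of B.

B, by 2 dB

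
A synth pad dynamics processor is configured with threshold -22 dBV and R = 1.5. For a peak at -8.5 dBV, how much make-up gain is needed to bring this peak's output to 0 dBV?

13 dB

The peak compresses to -22 + 13.5/1.5 = -13 dBV.
To reach 0 dBV requires 0 − (-13) = 13 dB of make-up.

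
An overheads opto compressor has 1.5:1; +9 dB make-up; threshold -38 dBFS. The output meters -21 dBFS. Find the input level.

Remove make-up: -21 − 9 = -30 dBFS.
That's 8 dB above the -38 dBFS threshold.
Undo the ratio: input overshoot = 8 × 1.5 = 12 dB, giving input = -26 dBFS.

-26 dBFS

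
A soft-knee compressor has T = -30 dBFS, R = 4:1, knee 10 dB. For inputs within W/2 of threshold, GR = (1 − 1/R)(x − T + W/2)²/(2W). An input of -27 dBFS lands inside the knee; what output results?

x − T + W/2 = -27 − (-30) + 5 = 8.
GR = (1 − 1/4) × 8² / 20 = 0.75 × 64 / 20 = 2.4 dB.
Output = -27 − 2.4 = -29.4 dBFS.

-29.4 dBFS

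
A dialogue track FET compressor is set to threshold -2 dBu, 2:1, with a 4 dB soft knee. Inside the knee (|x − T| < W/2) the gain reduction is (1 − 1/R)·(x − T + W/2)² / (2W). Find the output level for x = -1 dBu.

-1.5625 dBu

x − T + W/2 = -1 − (-2) + 2 = 3.
GR = (1 − 1/2) × 3² / 8 = 0.5 × 9 / 8 = 0.5625 dB.
Output = -1 − 0.5625 = -1.5625 dBu.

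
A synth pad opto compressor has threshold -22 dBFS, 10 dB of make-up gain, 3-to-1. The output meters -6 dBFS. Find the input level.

Before make-up, the level was -6 − 10 = -16 dBFS.
That's 6 dB above the -22 dBFS threshold.
Input overshoot = R × output overshoot = 18 dB → input = -22 + 18 = -4 dBFS.

-4 dBFS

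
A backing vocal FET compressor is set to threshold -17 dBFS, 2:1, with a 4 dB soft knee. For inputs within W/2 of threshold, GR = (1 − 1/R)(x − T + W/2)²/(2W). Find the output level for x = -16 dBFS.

-16.5625 dBFS

x − T + W/2 = -16 − (-17) + 2 = 3.
GR = (1 − 1/2) × 3² / 8 = 0.5 × 9 / 8 = 0.5625 dB.
Output = -16 − 0.5625 = -16.5625 dBFS.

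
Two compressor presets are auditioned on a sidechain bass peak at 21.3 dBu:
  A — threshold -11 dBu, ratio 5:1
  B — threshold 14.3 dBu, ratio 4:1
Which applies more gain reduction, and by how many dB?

A: overshoot 32.3 dB → output overshoot 6.46 dB → GR 25.84 dB.
B: overshoot 7 dB → output overshoot 1.75 dB → GR 5.25 dB.
A applies 20.59 dB more gain reduction.

A, by 20.59 dB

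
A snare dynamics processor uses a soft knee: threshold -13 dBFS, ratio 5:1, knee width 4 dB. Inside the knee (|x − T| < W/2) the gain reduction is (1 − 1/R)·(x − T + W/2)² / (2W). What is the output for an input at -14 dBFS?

x − T + W/2 = -14 − (-13) + 2 = 1.
GR = (1 − 1/5) × 1² / 8 = 0.8 × 1 / 8 = 0.1 dB.
Output = -14 − 0.1 = -14.1 dBFS.

-14.1 dBFS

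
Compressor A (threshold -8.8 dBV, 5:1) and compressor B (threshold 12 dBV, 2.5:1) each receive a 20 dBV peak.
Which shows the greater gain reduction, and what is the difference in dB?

A, by 18.24 dB

A: overshoot 28.8 dB → output overshoot 5.76 dB → GR 23.04 dB.
B: overshoot 8 dB → output overshoot 3.2 dB → GR 4.8 dB.
A applies 18.24 dB more gain reduction.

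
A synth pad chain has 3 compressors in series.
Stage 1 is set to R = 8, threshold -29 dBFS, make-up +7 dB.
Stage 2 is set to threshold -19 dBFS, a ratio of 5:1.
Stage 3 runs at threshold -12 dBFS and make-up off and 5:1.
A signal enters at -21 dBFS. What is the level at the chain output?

Stage 1: 8 dB above -29 dBFS, reduced 8:1 to 1 dB above → -28 dBFS; +7 dB make-up → -21 dBFS.
Stage 2: -21 dBFS ≤ -19 dBFS, so stage 2 doesn't engage; output -21 dBFS.
Stage 3: below threshold (-21 ≤ -12); passes unchanged; output -21 dBFS.

-21 dBFS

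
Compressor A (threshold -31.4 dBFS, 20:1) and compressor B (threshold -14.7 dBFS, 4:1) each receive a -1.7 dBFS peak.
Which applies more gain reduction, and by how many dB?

A: overshoot 29.7 dB → output overshoot 1.485 dB → GR 28.215 dB.
B: overshoot 13 dB → output overshoot 3.25 dB → GR 9.75 dB.
A reduces 18.465 dB more.

A, by 18.465 dB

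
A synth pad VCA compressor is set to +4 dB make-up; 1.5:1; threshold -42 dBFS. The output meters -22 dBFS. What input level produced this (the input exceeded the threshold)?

-18 dBFS

Before make-up, the level was -22 − 4 = -26 dBFS.
That's 16 dB above the -42 dBFS threshold.
Input overshoot = R × output overshoot = 24 dB → input = -42 + 24 = -18 dBFS.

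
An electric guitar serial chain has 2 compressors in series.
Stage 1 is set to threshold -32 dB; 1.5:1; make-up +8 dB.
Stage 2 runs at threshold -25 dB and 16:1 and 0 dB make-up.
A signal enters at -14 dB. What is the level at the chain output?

-24.1875 dB

Stage 1: -14 dB is 18 dB over -32 dB; at 1.5:1 that becomes 12 dB over, giving -20 dB; +8 dB make-up → -12 dB.
Stage 2: overshoot 13 dB → 13/16 = 0.8125 dB → -24.1875 dB.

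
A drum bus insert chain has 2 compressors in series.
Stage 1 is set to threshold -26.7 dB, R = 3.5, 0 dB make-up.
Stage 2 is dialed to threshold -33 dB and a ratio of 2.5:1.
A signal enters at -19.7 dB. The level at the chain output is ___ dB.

Stage 1: 7 dB above -26.7 dB, reduced 3.5:1 to 2 dB above → -24.7 dB.
Stage 2: 8.3 dB above -33 dB, reduced 2.5:1 to 3.32 dB above → -29.68 dB.

-29.68 dB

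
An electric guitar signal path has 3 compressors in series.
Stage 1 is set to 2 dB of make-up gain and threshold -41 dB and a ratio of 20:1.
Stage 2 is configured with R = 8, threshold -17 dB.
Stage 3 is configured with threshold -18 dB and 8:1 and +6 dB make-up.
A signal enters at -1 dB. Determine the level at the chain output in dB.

Stage 1: -1 dB is 40 dB over -41 dB; at 20:1 that becomes 2 dB over, giving -39 dB; +2 dB make-up → -37 dB.
Stage 2: -37 dB ≤ -17 dB, so stage 2 doesn't engage; output -37 dB.
Stage 3: below threshold (-37 ≤ -18); passes unchanged; make-up brings it to -31 dB.

-31 dB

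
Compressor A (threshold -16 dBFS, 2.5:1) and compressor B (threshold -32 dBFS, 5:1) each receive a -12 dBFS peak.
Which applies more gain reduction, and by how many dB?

A: overshoot 4 dB → output overshoot 1.6 dB → GR 2.4 dB.
B: overshoot 20 dB → output overshoot 4 dB → GR 16 dB.
B applies 13.6 dB more gain reduction.

B, by 13.6 dB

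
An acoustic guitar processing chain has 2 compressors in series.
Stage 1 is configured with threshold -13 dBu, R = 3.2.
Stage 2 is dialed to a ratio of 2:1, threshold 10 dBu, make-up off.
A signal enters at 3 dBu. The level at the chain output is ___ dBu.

Stage 1: overshoot 16 dB → 16/3.2 = 5 dB → -8 dBu.
Stage 2: -8 dBu is at or below the 10 dBu threshold — no compression; output -8 dBu.

-8 dBu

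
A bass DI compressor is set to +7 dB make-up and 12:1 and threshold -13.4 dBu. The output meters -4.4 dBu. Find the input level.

10.6 dBu

Before make-up, the level was -4.4 − 7 = -11.4 dBu.
The compressed level sits -11.4 − (-13.4) = 2 dB over threshold.
Undo the ratio: input overshoot = 2 × 12 = 24 dB, giving input = 10.6 dBu.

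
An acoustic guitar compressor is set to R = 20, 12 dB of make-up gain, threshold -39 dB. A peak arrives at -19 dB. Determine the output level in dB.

The input is 20 dB above the -39 dB threshold.
The 20 dB excess becomes 1 dB after 20:1 reduction.
That puts the output at -38 dB; make-up adds 12 dB, giving -26 dB.

-26 dB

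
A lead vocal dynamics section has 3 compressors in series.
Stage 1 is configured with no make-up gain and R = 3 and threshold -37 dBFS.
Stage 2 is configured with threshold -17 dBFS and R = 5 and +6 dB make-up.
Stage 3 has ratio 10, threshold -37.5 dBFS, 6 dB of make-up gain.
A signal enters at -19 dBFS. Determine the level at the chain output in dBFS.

-30.25 dBFS

Stage 1: 18 dB above -37 dBFS, reduced 3:1 to 6 dB above → -31 dBFS.
Stage 2: below threshold (-31 ≤ -17); passes unchanged; make-up brings it to -25 dBFS.
Stage 3: overshoot 12.5 dB → 12.5/10 = 1.25 dB → -36.25 dBFS; +6 dB make-up → -30.25 dBFS.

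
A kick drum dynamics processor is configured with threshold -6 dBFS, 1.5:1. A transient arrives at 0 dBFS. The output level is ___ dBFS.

Overshoot: 0 − (-6) = 6 dB.
1.5:1 compression reduces that to 6/1.5 = 4 dB over.
That puts the output at -2 dBFS.

-2 dBFS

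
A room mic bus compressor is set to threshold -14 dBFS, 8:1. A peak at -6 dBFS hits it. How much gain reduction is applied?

7 dB

The signal is 8 dB above threshold.
At 8:1, output sits 8/8 = 1 dB above threshold.
GR = overshoot in − overshoot out = 8 − 1 = 7 dB.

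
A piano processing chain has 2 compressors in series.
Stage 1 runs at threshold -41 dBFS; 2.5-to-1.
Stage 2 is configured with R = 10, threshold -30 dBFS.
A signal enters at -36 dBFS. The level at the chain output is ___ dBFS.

Stage 1: 5 dB above -41 dBFS, reduced 2.5:1 to 2 dB above → -39 dBFS.
Stage 2: -39 dBFS is at or below the -30 dBFS threshold — no compression; output -39 dBFS.

-39 dBFS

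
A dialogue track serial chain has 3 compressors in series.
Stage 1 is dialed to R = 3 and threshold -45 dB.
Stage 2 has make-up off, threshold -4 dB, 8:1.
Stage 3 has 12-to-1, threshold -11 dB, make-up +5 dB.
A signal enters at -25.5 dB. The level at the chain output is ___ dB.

Stage 1: overshoot 19.5 dB → 19.5/3 = 6.5 dB → -38.5 dB.
Stage 2: -38.5 dB is at or below the -4 dB threshold — no compression; output -38.5 dB.
Stage 3: -38.5 dB is at or below the -11 dB threshold — no compression; make-up brings it to -33.5 dB.

-33.5 dB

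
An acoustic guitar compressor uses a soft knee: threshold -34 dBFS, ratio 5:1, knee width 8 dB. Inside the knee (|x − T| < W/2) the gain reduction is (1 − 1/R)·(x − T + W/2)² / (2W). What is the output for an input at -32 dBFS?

x − T + W/2 = -32 − (-34) + 4 = 6.
GR = (1 − 1/5) × 6² / 16 = 0.8 × 36 / 16 = 1.8 dB.
Output = -32 − 1.8 = -33.8 dBFS.

-33.8 dBFS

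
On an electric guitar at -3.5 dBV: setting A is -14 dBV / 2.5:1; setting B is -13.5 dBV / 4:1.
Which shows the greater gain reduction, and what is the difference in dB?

B, by 1.2 dB

A: GR = 10.5 − 10.5/2.5 = 6.3 dB.
B: GR = 10 − 10/4 = 7.5 dB.
B applies 1.2 dB more gain reduction.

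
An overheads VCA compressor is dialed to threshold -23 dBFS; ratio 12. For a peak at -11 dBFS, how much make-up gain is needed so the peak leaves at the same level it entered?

Overshoot 12 dB → 12/12 = 1 dB after compression, so the compressed level is -23 + 1 = -22 dBFS.
Make-up = target − compressed = -11 − (-22) = 11 dB.

11 dB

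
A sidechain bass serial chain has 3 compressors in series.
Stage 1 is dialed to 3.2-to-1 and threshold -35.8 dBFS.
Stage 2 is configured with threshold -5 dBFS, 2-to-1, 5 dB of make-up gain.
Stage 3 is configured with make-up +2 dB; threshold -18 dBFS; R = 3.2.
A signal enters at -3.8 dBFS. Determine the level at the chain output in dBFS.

-18.8 dBFS

Stage 1: -3.8 dBFS is 32 dB over -35.8 dBFS; at 3.2:1 that becomes 10 dB over, giving -25.8 dBFS.
Stage 2: -25.8 dBFS is at or below the -5 dBFS threshold — no compression; make-up brings it to -20.8 dBFS.
Stage 3: -20.8 dBFS ≤ -18 dBFS, so stage 3 doesn't engage; make-up brings it to -18.8 dBFS.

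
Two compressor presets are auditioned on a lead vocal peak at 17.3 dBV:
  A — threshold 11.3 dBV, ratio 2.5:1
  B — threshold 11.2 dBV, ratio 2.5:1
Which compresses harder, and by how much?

A: overshoot 6 dB → output overshoot 2.4 dB → GR 3.6 dB.
B: overshoot 6.1 dB → output overshoot 2.44 dB → GR 3.66 dB.
B applies 0.06 dB more gain reduction.

B, by 0.06 dB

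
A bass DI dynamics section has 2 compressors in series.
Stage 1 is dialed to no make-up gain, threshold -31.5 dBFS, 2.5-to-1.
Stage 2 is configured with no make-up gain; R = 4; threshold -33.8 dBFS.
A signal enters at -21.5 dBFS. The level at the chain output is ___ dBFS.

-32.225 dBFS

Stage 1: 10 dB above -31.5 dBFS, reduced 2.5:1 to 4 dB above → -27.5 dBFS.
Stage 2: -27.5 dBFS is 6.3 dB over -33.8 dBFS; at 4:1 that becomes 1.575 dB over, giving -32.225 dBFS.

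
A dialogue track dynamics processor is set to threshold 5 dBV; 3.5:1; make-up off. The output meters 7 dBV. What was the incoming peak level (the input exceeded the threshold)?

Post-compression overshoot = 7 − 5 = 2 dB.
Input overshoot = R × output overshoot = 7 dB → input = 5 + 7 = 12 dBV.

12 dBV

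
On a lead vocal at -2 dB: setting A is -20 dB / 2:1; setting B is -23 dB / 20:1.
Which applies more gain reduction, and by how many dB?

B, by 10.95 dB

A: 18 dB over, compressed to 9 dB over, so 9 dB of GR.
B: 21 dB over, compressed to 1.05 dB over, so 19.95 dB of GR.
B applies 10.95 dB more gain reduction.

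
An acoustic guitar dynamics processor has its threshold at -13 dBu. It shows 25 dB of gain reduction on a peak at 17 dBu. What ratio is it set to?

Input overshoot = 17 − (-13) = 30 dB.
Output overshoot = 30 − 25 = 5 dB.
Ratio = input overshoot / output overshoot = 30 / 5 = 6.

6:1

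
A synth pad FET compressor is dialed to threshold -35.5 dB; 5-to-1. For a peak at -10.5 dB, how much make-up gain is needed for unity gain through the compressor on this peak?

The peak compresses to -35.5 + 25/5 = -30.5 dB.
To reach -10.5 dB requires -10.5 − (-30.5) = 20 dB of make-up.

20 dB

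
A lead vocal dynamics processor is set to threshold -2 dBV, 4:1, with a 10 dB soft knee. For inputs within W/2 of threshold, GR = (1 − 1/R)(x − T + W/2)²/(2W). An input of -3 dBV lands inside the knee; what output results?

-3.6 dBV

x − T + W/2 = -3 − (-2) + 5 = 4.
GR = (1 − 1/4) × 4² / 20 = 0.75 × 16 / 20 = 0.6 dB.
Output = -3 − 0.6 = -3.6 dBV.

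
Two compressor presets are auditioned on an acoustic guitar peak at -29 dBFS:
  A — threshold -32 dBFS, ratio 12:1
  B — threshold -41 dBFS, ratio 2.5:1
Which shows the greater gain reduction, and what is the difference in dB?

A: overshoot 3 dB → output overshoot 0.25 dB → GR 2.75 dB.
B: overshoot 12 dB → output overshoot 4.8 dB → GR 7.2 dB.
B reduces 4.45 dB more.

B, by 4.45 dB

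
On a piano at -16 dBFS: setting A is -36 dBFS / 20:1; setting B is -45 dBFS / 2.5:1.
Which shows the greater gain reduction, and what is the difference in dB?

A: 20 dB over, compressed to 1 dB over, so 19 dB of GR.
B: 29 dB over, compressed to 11.6 dB over, so 17.4 dB of GR.
A applies 1.6 dB more gain reduction.

A, by 1.6 dB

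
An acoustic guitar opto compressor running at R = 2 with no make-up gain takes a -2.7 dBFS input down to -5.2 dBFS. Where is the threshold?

-7.7 dBFS

Gain reduction = -2.7 − (-5.2) = 2.5 dB; output overshoot = GR / (R − 1) = 2.5 / 1 = 2.5 dB.
Threshold = output − output overshoot = -5.2 − 2.5 = -7.7 dBFS.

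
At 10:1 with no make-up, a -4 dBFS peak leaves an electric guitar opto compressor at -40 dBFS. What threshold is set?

-44 dBFS

Let T be the threshold. Output overshoot = (input overshoot)/R, so -40 − T = (-4 − T)/10.
10·(-40 − T) = -4 − T → 9·T = -400 − (-4) = -396.
T = -396/9 = -44 dBFS.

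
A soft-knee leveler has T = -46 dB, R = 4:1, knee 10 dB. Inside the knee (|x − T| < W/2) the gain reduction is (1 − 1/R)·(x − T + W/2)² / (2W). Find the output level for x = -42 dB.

x − T + W/2 = -42 − (-46) + 5 = 9.
GR = (1 − 1/4) × 9² / 20 = 0.75 × 81 / 20 = 3.0375 dB.
Output = -42 − 3.0375 = -45.0375 dB.

-45.0375 dB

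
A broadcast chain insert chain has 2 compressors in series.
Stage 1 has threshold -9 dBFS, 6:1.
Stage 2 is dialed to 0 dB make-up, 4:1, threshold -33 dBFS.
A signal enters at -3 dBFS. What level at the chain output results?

Stage 1: overshoot 6 dB → 6/6 = 1 dB → -8 dBFS.
Stage 2: overshoot 25 dB → 25/4 = 6.25 dB → -26.75 dBFS.

-26.75 dBFS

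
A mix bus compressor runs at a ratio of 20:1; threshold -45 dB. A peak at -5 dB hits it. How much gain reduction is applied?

38 dB

-5 dB exceeds the threshold by 40 dB.
A 20:1 ratio leaves 2 dB of that excess.
So the signal is attenuated by 40 − 2 = 38 dB.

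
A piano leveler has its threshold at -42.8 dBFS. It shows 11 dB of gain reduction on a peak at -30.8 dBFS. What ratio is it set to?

12:1

Input overshoot = -30.8 − (-42.8) = 12 dB.
Output overshoot = 12 − 11 = 1 dB.
Ratio = input overshoot / output overshoot = 12 / 1 = 12.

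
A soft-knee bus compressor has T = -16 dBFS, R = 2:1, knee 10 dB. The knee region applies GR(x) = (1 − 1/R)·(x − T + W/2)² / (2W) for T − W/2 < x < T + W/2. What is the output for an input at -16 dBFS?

-16.625 dBFS

x − T + W/2 = -16 − (-16) + 5 = 5.
GR = (1 − 1/2) × 5² / 20 = 0.5 × 25 / 20 = 0.625 dB.
Output = -16 − 0.625 = -16.625 dBFS.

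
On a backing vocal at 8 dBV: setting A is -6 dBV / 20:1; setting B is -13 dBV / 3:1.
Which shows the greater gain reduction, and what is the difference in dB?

A: overshoot 14 dB → output overshoot 0.7 dB → GR 13.3 dB.
B: overshoot 21 dB → output overshoot 7 dB → GR 14 dB.
B reduces 0.7 dB more.

B, by 0.7 dB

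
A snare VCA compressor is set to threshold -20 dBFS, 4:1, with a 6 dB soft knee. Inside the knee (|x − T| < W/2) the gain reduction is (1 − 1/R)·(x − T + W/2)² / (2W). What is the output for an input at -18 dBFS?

x − T + W/2 = -18 − (-20) + 3 = 5.
GR = (1 − 1/4) × 5² / 12 = 0.75 × 25 / 12 = 1.5625 dB.
Output = -18 − 1.5625 = -19.5625 dBFS.

-19.5625 dBFS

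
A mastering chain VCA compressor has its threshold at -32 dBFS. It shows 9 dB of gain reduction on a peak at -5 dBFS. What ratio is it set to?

Input overshoot = -5 − (-32) = 27 dB.
Output overshoot = 27 − 9 = 18 dB.
Ratio = input overshoot / output overshoot = 27 / 18 = 1.5.

1.5:1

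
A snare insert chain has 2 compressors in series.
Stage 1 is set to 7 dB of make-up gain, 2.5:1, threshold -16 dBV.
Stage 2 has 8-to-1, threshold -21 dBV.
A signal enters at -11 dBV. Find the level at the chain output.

-19.25 dBV

Stage 1: -11 dBV is 5 dB over -16 dBV; at 2.5:1 that becomes 2 dB over, giving -14 dBV; +7 dB make-up → -7 dBV.
Stage 2: -7 dBV is 14 dB over -21 dBV; at 8:1 that becomes 1.75 dB over, giving -19.25 dBV.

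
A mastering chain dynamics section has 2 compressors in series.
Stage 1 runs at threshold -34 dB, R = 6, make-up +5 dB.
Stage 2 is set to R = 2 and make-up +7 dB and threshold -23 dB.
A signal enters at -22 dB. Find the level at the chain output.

Stage 1: 12 dB above -34 dB, reduced 6:1 to 2 dB above → -32 dB; +5 dB make-up → -27 dB.
Stage 2: -27 dB ≤ -23 dB, so stage 2 doesn't engage; make-up brings it to -20 dB.

-20 dB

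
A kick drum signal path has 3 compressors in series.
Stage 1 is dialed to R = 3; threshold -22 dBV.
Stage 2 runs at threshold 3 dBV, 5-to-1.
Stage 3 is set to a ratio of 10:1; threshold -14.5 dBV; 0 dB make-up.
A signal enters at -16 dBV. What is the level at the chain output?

Stage 1: overshoot 6 dB → 6/3 = 2 dB → -20 dBV.
Stage 2: -20 dBV ≤ 3 dBV, so stage 2 doesn't engage; output -20 dBV.
Stage 3: below threshold (-20 ≤ -14.5); passes unchanged; output -20 dBV.

-20 dBV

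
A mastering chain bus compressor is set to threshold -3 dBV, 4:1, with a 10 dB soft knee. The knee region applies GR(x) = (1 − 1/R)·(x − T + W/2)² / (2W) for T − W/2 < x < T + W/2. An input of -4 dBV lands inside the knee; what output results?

x − T + W/2 = -4 − (-3) + 5 = 4.
GR = (1 − 1/4) × 4² / 20 = 0.75 × 16 / 20 = 0.6 dB.
Output = -4 − 0.6 = -4.6 dBV.

-4.6 dBV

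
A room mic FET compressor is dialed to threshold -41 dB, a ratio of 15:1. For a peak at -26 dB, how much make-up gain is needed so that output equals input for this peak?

14 dB

The peak compresses to -41 + 15/15 = -40 dB.
To reach -26 dB requires -26 − (-40) = 14 dB of make-up.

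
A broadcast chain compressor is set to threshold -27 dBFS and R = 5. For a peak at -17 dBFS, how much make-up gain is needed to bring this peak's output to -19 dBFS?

6 dB

Overshoot 10 dB → 10/5 = 2 dB after compression, so the compressed level is -27 + 2 = -25 dBFS.
Make-up = target − compressed = -19 − (-25) = 6 dB.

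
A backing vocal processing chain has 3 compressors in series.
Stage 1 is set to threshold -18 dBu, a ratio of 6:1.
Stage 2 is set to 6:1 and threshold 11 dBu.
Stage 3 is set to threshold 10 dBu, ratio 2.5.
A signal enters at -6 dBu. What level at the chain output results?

Stage 1: -6 dBu is 12 dB over -18 dBu; at 6:1 that becomes 2 dB over, giving -16 dBu.
Stage 2: -16 dBu is at or below the 11 dBu threshold — no compression; output -16 dBu.
Stage 3: -16 dBu ≤ 10 dBu, so stage 3 doesn't engage; output -16 dBu.

-16 dBu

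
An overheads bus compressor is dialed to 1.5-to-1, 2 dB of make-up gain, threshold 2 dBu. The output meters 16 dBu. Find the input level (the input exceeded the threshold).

20 dBu

Remove make-up: 16 − 2 = 14 dBu.
That's 12 dB above the 2 dBu threshold.
Input overshoot = R × output overshoot = 18 dB → input = 2 + 18 = 20 dBu.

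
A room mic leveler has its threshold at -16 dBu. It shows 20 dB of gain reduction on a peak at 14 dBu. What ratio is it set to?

Input overshoot = 14 − (-16) = 30 dB.
Output overshoot = 30 − 20 = 10 dB.
Ratio = input overshoot / output overshoot = 30 / 10 = 3.

3:1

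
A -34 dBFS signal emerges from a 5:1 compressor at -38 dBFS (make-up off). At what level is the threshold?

-39 dBFS

Gain reduction = -34 − (-38) = 4 dB; output overshoot = GR / (R − 1) = 4 / 4 = 1 dB.
Threshold = output − output overshoot = -38 − 1 = -39 dBFS.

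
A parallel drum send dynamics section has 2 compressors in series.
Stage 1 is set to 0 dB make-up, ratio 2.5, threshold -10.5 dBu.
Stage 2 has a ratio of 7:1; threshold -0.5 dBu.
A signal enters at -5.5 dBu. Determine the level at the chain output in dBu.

Stage 1: overshoot 5 dB → 5/2.5 = 2 dB → -8.5 dBu.
Stage 2: below threshold (-8.5 ≤ -0.5); passes unchanged; output -8.5 dBu.

-8.5 dBu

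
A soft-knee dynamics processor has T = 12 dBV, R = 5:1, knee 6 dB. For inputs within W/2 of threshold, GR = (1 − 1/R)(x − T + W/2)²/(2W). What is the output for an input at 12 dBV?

11.4 dBV

x − T + W/2 = 12 − 12 + 3 = 3.
GR = (1 − 1/5) × 3² / 12 = 0.8 × 9 / 12 = 0.6 dB.
Output = 12 − 0.6 = 11.4 dBV.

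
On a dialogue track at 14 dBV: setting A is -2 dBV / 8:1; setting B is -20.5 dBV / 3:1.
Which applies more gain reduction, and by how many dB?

A: 16 dB over, compressed to 2 dB over, so 14 dB of GR.
B: 34.5 dB over, compressed to 11.5 dB over, so 23 dB of GR.
B applies 9 dB more gain reduction.

B, by 9 dB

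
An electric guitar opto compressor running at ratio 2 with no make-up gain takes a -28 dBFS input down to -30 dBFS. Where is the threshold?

-32 dBFS

Gain reduction = -28 − (-30) = 2 dB; output overshoot = GR / (R − 1) = 2 / 1 = 2 dB.
Threshold = output − output overshoot = -30 − 2 = -32 dBFS.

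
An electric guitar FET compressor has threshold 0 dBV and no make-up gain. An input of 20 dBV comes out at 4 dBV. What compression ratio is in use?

5:1

Input overshoot = 20 − 0 = 20 dB; output overshoot = 4 − 0 = 4 dB.
Ratio = 20 / 4 = 5.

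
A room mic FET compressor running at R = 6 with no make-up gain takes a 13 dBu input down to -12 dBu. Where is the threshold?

-17 dBu

Let T be the threshold. Output overshoot = (input overshoot)/R, so -12 − T = (13 − T)/6.
6·(-12 − T) = 13 − T → 5·T = -72 − 13 = -85.
T = -85/5 = -17 dBu.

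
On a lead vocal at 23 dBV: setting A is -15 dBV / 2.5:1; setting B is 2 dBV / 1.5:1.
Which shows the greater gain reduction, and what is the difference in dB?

A, by 15.8 dB

A: overshoot 38 dB → output overshoot 15.2 dB → GR 22.8 dB.
B: overshoot 21 dB → output overshoot 14 dB → GR 7 dB.
A applies 15.8 dB more gain reduction.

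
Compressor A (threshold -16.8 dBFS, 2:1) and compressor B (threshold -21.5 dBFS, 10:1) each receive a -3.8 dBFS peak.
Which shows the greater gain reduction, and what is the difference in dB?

B, by 9.43 dB

A: 13 dB over, compressed to 6.5 dB over, so 6.5 dB of GR.
B: 17.7 dB over, compressed to 1.77 dB over, so 15.93 dB of GR.
Difference: 9.43 dB in favour of B.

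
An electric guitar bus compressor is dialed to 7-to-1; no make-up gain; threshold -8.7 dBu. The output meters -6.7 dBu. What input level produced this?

Post-compression overshoot = -6.7 − (-8.7) = 2 dB.
Input overshoot = R × output overshoot = 14 dB → input = -8.7 + 14 = 5.3 dBu.

5.3 dBu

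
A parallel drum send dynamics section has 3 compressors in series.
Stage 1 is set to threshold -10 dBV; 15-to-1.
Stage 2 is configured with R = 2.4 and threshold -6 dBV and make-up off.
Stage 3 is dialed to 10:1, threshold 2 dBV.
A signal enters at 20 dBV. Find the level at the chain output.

Stage 1: overshoot 30 dB → 30/15 = 2 dB → -8 dBV.
Stage 2: below threshold (-8 ≤ -6); passes unchanged; output -8 dBV.
Stage 3: below threshold (-8 ≤ 2); passes unchanged; output -8 dBV.

-8 dBV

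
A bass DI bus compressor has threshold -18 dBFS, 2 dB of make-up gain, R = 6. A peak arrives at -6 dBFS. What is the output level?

-6 dBFS sits 12 dB over threshold.
6:1 compression reduces that to 12/6 = 2 dB over.
Output = -18 + 2 = -16 dBFS; make-up adds 2 dB, giving -14 dBFS.

-14 dBFS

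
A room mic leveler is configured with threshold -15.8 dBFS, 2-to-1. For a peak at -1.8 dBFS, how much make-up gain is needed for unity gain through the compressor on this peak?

7 dB

The peak compresses to -15.8 + 14/2 = -8.8 dBFS.
To reach -1.8 dBFS requires -1.8 − (-8.8) = 7 dB of make-up.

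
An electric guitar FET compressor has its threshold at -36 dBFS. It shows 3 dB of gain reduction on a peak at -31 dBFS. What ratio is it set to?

Input overshoot = -31 − (-36) = 5 dB.
Output overshoot = 5 − 3 = 2 dB.
Ratio = input overshoot / output overshoot = 5 / 2 = 2.5.

2.5:1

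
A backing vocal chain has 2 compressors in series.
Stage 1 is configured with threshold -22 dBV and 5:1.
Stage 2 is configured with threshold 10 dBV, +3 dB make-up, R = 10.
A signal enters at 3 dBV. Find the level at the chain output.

Stage 1: 25 dB above -22 dBV, reduced 5:1 to 5 dB above → -17 dBV.
Stage 2: -17 dBV ≤ 10 dBV, so stage 2 doesn't engage; make-up brings it to -14 dBV.

-14 dBV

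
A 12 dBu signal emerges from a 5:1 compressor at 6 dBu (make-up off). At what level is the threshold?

Gain reduction = 12 − 6 = 6 dB; output overshoot = GR / (R − 1) = 6 / 4 = 1.5 dB.
Threshold = output − output overshoot = 6 − 1.5 = 4.5 dBu.

4.5 dBu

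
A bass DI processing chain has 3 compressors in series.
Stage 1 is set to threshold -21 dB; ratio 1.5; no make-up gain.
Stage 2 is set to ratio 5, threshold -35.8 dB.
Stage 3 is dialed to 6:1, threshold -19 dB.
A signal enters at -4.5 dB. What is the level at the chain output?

Stage 1: overshoot 16.5 dB → 16.5/1.5 = 11 dB → -10 dB.
Stage 2: -10 dB is 25.8 dB over -35.8 dB; at 5:1 that becomes 5.16 dB over, giving -30.64 dB.
Stage 3: -30.64 dB ≤ -19 dB, so stage 3 doesn't engage; output -30.64 dB.

-30.64 dB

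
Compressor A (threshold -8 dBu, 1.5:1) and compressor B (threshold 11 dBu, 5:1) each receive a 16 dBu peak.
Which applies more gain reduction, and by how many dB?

A, by 4 dB

A: overshoot 24 dB → output overshoot 16 dB → GR 8 dB.
B: overshoot 5 dB → output overshoot 1 dB → GR 4 dB.
A applies 4 dB more gain reduction.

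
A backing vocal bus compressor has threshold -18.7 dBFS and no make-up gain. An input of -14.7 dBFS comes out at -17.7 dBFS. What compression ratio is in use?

Input overshoot = -14.7 − (-18.7) = 4 dB; output overshoot = -17.7 − (-18.7) = 1 dB.
Ratio = 4 / 1 = 4.

4:1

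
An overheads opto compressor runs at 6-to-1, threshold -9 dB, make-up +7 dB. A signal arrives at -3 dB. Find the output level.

Overshoot: -3 − (-9) = 6 dB.
The 6 dB excess becomes 1 dB after 6:1 reduction.
That puts the output at -8 dB; make-up adds 7 dB, giving -1 dB.

-1 dB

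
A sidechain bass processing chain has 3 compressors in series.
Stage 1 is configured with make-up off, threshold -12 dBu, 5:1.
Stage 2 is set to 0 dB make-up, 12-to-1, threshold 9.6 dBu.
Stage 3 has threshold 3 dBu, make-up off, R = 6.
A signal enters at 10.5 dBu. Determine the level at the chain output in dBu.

-7.5 dBu

Stage 1: 22.5 dB above -12 dBu, reduced 5:1 to 4.5 dB above → -7.5 dBu.
Stage 2: below threshold (-7.5 ≤ 9.6); passes unchanged; output -7.5 dBu.
Stage 3: below threshold (-7.5 ≤ 3); passes unchanged; output -7.5 dBu.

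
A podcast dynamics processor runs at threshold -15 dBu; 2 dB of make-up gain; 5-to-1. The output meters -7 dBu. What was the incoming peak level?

15 dBu

Stripping the +2 dB make-up gives -9 dBu at the gain stage.
That's 6 dB above the -15 dBu threshold.
Undo the ratio: input overshoot = 6 × 5 = 30 dB, giving input = 15 dBu.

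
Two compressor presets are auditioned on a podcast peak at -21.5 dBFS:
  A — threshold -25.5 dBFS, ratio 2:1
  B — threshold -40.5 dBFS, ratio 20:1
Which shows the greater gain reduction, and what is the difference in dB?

B, by 16.05 dB

A: GR = 4 − 4/2 = 2 dB.
B: GR = 19 − 19/20 = 18.05 dB.
B applies 16.05 dB more gain reduction.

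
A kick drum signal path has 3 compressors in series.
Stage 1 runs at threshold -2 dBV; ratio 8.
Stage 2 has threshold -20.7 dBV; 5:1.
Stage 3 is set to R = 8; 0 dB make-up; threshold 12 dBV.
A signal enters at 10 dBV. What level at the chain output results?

-16.66 dBV

Stage 1: overshoot 12 dB → 12/8 = 1.5 dB → -0.5 dBV.
Stage 2: 20.2 dB above -20.7 dBV, reduced 5:1 to 4.04 dB above → -16.66 dBV.
Stage 3: below threshold (-16.66 ≤ 12); passes unchanged; output -16.66 dBV.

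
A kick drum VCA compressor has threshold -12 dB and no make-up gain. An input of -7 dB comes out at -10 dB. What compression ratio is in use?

Input overshoot = -7 − (-12) = 5 dB; output overshoot = -10 − (-12) = 2 dB.
Ratio = 5 / 2 = 2.5.

2.5:1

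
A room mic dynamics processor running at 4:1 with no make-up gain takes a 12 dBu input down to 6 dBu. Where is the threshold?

4 dBu

Gain reduction = 12 − 6 = 6 dB; output overshoot = GR / (R − 1) = 6 / 3 = 2 dB.
Threshold = output − output overshoot = 6 − 2 = 4 dBu.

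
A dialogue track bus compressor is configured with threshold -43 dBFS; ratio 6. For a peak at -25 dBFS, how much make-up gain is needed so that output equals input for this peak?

The peak compresses to -43 + 18/6 = -40 dBFS.
To reach -25 dBFS requires -25 − (-40) = 15 dB of make-up.

15 dB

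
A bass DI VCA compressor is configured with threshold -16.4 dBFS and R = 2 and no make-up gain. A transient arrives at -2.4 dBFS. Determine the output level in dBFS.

-2.4 dBFS sits 14 dB over threshold.
The 14 dB excess becomes 7 dB after 2:1 reduction.
So the level is -16.4 + 7 = -9.4 dBFS.

-9.4 dBFS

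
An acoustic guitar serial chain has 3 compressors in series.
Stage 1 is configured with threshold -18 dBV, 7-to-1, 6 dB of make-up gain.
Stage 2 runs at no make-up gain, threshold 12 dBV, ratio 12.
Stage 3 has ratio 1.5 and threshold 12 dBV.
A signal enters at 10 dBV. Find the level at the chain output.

-8 dBV

Stage 1: overshoot 28 dB → 28/7 = 4 dB → -14 dBV; +6 dB make-up → -8 dBV.
Stage 2: below threshold (-8 ≤ 12); passes unchanged; output -8 dBV.
Stage 3: -8 dBV is at or below the 12 dBV threshold — no compression; output -8 dBV.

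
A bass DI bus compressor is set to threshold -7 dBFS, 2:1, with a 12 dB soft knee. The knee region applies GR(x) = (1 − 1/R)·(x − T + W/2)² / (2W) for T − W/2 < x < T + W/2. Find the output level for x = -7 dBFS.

-7.75 dBFS

x − T + W/2 = -7 − (-7) + 6 = 6.
GR = (1 − 1/2) × 6² / 24 = 0.5 × 36 / 24 = 0.75 dB.
Output = -7 − 0.75 = -7.75 dBFS.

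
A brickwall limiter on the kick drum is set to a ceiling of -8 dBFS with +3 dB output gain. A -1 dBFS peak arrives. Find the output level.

A brickwall limiter is an ∞:1 compressor: any input above the ceiling is clamped to -8 dBFS.
Output gain then adds 3 dB: -8 + 3 = -5 dBFS.

-5 dBFS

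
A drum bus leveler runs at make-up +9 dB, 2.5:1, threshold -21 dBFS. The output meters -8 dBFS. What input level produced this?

Remove make-up: -8 − 9 = -17 dBFS.
The compressed level sits -17 − (-21) = 4 dB over threshold.
Before 2.5:1 compression the overshoot was 4 × 2.5 = 10 dB, so input = -21 + 10 = -11 dBFS.

-11 dBFS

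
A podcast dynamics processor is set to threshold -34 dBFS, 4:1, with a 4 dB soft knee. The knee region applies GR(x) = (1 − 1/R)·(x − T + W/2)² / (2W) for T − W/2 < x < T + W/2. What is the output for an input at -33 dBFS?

x − T + W/2 = -33 − (-34) + 2 = 3.
GR = (1 − 1/4) × 3² / 8 = 0.75 × 9 / 8 = 0.84375 dB.
Output = -33 − 0.84375 = -33.84375 dBFS.

-33.84375 dBFS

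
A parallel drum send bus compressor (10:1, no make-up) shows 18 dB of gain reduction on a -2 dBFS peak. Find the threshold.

Gain reduction = -2 − (-20) = 18 dB; output overshoot = GR / (R − 1) = 18 / 9 = 2 dB.
Threshold = output − output overshoot = -20 − 2 = -22 dBFS.

-22 dBFS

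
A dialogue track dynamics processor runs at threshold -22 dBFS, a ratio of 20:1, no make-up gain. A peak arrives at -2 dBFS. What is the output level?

-2 dBFS sits 20 dB over threshold.
20:1 compression reduces that to 20/20 = 1 dB over.
So the level is -22 + 1 = -21 dBFS.

-21 dBFS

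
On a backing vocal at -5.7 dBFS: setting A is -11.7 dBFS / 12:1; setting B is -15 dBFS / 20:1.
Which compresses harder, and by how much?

B, by 3.335 dB

A: GR = 6 − 6/12 = 5.5 dB.
B: GR = 9.3 − 9.3/20 = 8.835 dB.
Difference: 3.335 dB in favour of B.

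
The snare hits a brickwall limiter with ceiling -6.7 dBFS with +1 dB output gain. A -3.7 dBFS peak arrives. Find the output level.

A brickwall limiter is an ∞:1 compressor: any input above the ceiling is clamped to -6.7 dBFS.
Output gain then adds 1 dB: -6.7 + 1 = -5.7 dBFS.

-5.7 dBFS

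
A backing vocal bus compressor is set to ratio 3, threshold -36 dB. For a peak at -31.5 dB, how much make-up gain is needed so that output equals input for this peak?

3 dB

Overshoot 4.5 dB → 4.5/3 = 1.5 dB after compression, so the compressed level is -36 + 1.5 = -34.5 dB.
Make-up = target − compressed = -31.5 − (-34.5) = 3 dB.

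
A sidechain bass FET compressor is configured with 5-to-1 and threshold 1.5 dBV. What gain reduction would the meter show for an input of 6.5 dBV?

4 dB

Overshoot = 6.5 − 1.5 = 5 dB.
A 5:1 ratio leaves 1 dB of that excess.
Gain reduction = 5 − 1 = 4 dB.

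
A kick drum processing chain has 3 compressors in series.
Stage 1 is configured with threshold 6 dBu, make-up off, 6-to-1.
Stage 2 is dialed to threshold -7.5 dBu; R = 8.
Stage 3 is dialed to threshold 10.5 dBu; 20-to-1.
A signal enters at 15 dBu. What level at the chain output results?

Stage 1: overshoot 9 dB → 9/6 = 1.5 dB → 7.5 dBu.
Stage 2: 7.5 dBu is 15 dB over -7.5 dBu; at 8:1 that becomes 1.875 dB over, giving -5.625 dBu.
Stage 3: -5.625 dBu ≤ 10.5 dBu, so stage 3 doesn't engage; output -5.625 dBu.

-5.625 dBu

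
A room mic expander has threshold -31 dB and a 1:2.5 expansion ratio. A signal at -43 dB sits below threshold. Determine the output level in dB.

-61 dB

Undershoot = (-31) − (-43) = 12 dB.
At 1:2.5, that expands to 30 dB under threshold.
Output = -31 − 30 = -61 dB.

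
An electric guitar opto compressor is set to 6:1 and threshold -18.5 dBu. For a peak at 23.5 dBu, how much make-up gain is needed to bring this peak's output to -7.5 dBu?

4 dB

The peak compresses to -18.5 + 42/6 = -11.5 dBu.
To reach -7.5 dBu requires -7.5 − (-11.5) = 4 dB of make-up.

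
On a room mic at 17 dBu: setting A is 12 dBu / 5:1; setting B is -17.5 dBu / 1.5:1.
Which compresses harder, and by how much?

A: overshoot 5 dB → output overshoot 1 dB → GR 4 dB.
B: overshoot 34.5 dB → output overshoot 23 dB → GR 11.5 dB.
B applies 7.5 dB more gain reduction.

B, by 7.5 dB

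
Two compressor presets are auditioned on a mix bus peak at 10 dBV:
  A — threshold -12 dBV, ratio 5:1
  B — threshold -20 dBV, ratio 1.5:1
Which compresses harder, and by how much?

A: 22 dB over, compressed to 4.4 dB over, so 17.6 dB of GR.
B: 30 dB over, compressed to 20 dB over, so 10 dB of GR.
A applies 7.6 dB more gain reduction.

A, by 7.6 dB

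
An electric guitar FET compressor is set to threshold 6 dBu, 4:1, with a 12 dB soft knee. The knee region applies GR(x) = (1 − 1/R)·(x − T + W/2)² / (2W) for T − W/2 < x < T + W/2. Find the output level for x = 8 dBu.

6 dBu

x − T + W/2 = 8 − 6 + 6 = 8.
GR = (1 − 1/4) × 8² / 24 = 0.75 × 64 / 24 = 2 dB.
Output = 8 − 2 = 6 dBu.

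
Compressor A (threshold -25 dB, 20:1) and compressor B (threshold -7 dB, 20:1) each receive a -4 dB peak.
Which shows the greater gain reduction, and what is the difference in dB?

A: GR = 21 − 21/20 = 19.95 dB.
B: GR = 3 − 3/20 = 2.85 dB.
A reduces 17.1 dB more.

A, by 17.1 dB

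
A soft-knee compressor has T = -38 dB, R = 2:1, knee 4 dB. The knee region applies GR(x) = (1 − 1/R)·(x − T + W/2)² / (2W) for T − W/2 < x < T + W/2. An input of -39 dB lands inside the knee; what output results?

-39.0625 dB

x − T + W/2 = -39 − (-38) + 2 = 1.
GR = (1 − 1/2) × 1² / 8 = 0.5 × 1 / 8 = 0.0625 dB.
Output = -39 − 0.0625 = -39.0625 dB.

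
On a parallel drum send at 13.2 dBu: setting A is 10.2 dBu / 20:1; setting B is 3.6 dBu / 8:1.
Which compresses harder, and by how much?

A: 3 dB over, compressed to 0.15 dB over, so 2.85 dB of GR.
B: 9.6 dB over, compressed to 1.2 dB over, so 8.4 dB of GR.
B reduces 5.55 dB more.

B, by 5.55 dB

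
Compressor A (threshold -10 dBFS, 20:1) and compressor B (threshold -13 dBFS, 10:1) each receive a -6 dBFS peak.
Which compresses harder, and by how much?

B, by 2.5 dB

A: GR = 4 − 4/20 = 3.8 dB.
B: GR = 7 − 7/10 = 6.3 dB.
B reduces 2.5 dB more.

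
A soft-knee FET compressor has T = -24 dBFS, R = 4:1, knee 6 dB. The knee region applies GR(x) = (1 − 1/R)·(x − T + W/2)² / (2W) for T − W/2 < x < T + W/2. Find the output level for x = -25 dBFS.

-25.25 dBFS

x − T + W/2 = -25 − (-24) + 3 = 2.
GR = (1 − 1/4) × 2² / 12 = 0.75 × 4 / 12 = 0.25 dB.
Output = -25 − 0.25 = -25.25 dBFS.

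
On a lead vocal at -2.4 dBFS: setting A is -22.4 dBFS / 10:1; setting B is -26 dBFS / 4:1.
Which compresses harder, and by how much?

A, by 0.3 dB

A: GR = 20 − 20/10 = 18 dB.
B: GR = 23.6 − 23.6/4 = 17.7 dB.
Difference: 0.3 dB in favour of A.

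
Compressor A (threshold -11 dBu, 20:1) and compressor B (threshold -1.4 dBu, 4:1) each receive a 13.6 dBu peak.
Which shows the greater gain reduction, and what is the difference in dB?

A: GR = 24.6 − 24.6/20 = 23.37 dB.
B: GR = 15 − 15/4 = 11.25 dB.
A applies 12.12 dB more gain reduction.

A, by 12.12 dB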